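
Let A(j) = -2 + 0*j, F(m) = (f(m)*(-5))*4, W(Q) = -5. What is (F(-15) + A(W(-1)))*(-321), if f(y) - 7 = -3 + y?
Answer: -69978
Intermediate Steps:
f(y) = 4 + y (f(y) = 7 + (-3 + y) = 4 + y)
F(m) = -80 - 20*m (F(m) = ((4 + m)*(-5))*4 = (-20 - 5*m)*4 = -80 - 20*m)
A(j) = -2 (A(j) = -2 + 0 = -2)
(F(-15) + A(W(-1)))*(-321) = ((-80 - 20*(-15)) - 2)*(-321) = ((-80 + 300) - 2)*(-321) = (220 - 2)*(-321) = 218*(-321) = -69978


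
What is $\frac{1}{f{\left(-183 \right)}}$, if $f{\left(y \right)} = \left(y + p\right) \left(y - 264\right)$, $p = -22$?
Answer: $\frac{1}{91635} \approx 1.0913 \cdot 10^{-5}$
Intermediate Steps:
$f{\left(y \right)} = \left(-264 + y\right) \left(-22 + y\right)$ ($f{\left(y \right)} = \left(y - 22\right) \left(y - 264\right) = \left(-22 + y\right) \left(-264 + y\right) = \left(-264 + y\right) \left(-22 + y\right)$)
$\frac{1}{f{\left(-183 \right)}} = \frac{1}{5808 + \left(-183\right)^{2} - -52338} = \frac{1}{5808 + 33489 + 52338} = \frac{1}{91635}$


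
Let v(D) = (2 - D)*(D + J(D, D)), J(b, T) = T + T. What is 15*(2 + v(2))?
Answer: 30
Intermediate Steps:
J(b, T) = 2*T
v(D) = 3*D*(2 - D) (v(D) = (2 - D)*(D + 2*D) = (2 - D)*(3*D) = 3*D*(2 - D))
15*(2 + v(2)) = 15*(2 + 3*2*(2 - 1*2)) = 15*(2 + 3*2*(2 - 2)) = 15*(2 + 3*2*0) = 15*(2 + 0) = 15*2 = 30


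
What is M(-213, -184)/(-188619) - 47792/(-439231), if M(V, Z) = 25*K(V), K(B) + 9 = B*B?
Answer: -163024491584/27615770663 ≈ -5.9033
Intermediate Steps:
K(B) = -9 + B² (K(B) = -9 + B*B = -9 + B²)
M(V, Z) = -225 + 25*V² (M(V, Z) = 25*(-9 + V²) = -225 + 25*V²)
M(-213, -184)/(-188619) - 47792/(-439231) = (-225 + 25*(-213)²)/(-188619) - 47792/(-439231) = (-225 + 25*45369)*(-1/188619) - 47792*(-1/439231) = (-225 + 1134225)*(-1/188619) + 47792/439231 = 1134000*(-1/188619) + 47792/439231 = -378000/62873 + 47792/439231 = -163024491584/27615770663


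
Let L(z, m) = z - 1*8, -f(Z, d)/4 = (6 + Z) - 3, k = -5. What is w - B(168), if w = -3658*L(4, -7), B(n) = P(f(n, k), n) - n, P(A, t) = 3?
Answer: 14797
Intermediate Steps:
f(Z, d) = -12 - 4*Z (f(Z, d) = -4*((6 + Z) - 3) = -4*(3 + Z) = -12 - 4*Z)
L(z, m) = -8 + z (L(z, m) = z - 8 = -8 + z)
B(n) = 3 - n
w = 14632 (w = -3658*(-8 + 4) = -3658*(-4) = 14632)
w - B(168) = 14632 - (3 - 1*168) = 14632 - (3 - 168) = 14632 - 1*(-165) = 14632 + 165 = 14797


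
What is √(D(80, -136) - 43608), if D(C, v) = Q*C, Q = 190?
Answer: 2*I*√7102 ≈ 168.55*I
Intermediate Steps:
D(C, v) = 190*C
√(D(80, -136) - 43608) = √(190*80 - 43608) = √(15200 - 43608) = √(-28408) = 2*I*√7102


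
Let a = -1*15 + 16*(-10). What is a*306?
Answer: -53550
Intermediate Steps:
a = -175 (a = -15 - 160 = -175)
a*306 = -175*306 = -53550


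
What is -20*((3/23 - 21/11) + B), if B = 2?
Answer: -1120/253 ≈ -4.4269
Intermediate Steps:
-20*((3/23 - 21/11) + B) = -20*((3/23 - 21/11) + 2) = -20*(-450/253 + 2) = -20*56/253 = -1120/253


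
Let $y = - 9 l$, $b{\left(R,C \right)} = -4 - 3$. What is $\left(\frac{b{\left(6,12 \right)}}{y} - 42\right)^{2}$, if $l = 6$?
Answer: $\frac{5112121}{2916} \approx 1753.1$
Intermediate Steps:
$b{\left(R,C \right)} = -7$
$y = -54$ ($y = \left(-9\right) 6 = -54$)
$\left(\frac{b{\left(6,12 \right)}}{y} - 42\right)^{2} = \left(- \frac{7}{-54} - 42\right)^{2} = \left(\left(-7\right) \left(- \frac{1}{54}\right) - 42\right)^{2} = \left(\frac{7}{54} - 42\right)^{2} = \left(- \frac{2261}{54}\right)^{2} = \frac{5112121}{2916}$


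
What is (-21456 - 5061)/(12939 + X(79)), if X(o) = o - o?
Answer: -8839/4313 ≈ -2.0494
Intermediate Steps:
X(o) = 0
(-21456 - 5061)/(12939 + X(79)) = (-21456 - 5061)/(12939 + 0) = -26517/12939 = -26517*1/12939 = -8839/4313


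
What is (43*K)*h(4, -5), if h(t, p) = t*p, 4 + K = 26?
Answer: -18920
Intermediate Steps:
K = 22 (K = -4 + 26 = 22)
h(t, p) = p*t
(43*K)*h(4, -5) = (43*22)*(-5*4) = 946*(-20) = -18920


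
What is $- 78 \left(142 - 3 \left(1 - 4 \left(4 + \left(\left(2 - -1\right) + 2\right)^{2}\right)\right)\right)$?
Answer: $-37986$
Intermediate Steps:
$- 78 \left(142 - 3 \left(1 - 4 \left(4 + \left(\left(2 - -1\right) + 2\right)^{2}\right)\right)\right) = - 78 \left(142 - 3 \left(1 - 4 \left(4 + \left(\left(2 + 1\right) + 2\right)^{2}\right)\right)\right) = - 78 \left(142 - 3 \left(1 - 4 \left(4 + \left(3 + 2\right)^{2}\right)\right)\right) = - 78 \left(142 - 3 \left(1 - 4 \left(4 + 5^{2}\right)\right)\right) = - 78 \left(142 - 3 \left(1 - 4 \left(4 + 25\right)\right)\right) = - 78 \left(142 - 3 \left(1 - 116\right)\right) = - 78 \left(142 - -345\right) = - 78 \left(142 + 345\right) = \left(-78\right) 487 = -37986$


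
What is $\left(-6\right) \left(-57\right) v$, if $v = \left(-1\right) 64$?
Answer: $-21888$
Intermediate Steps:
$v = -64$
$\left(-6\right) \left(-57\right) v = \left(-6\right) \left(-57\right) \left(-64\right) = 342 \left(-64\right) = -21888$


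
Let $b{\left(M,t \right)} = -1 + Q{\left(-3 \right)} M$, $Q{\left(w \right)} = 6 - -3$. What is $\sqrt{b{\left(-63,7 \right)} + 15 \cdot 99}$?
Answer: $\sqrt{917} \approx 30.282$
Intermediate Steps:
$Q{\left(w \right)} = 9$ ($Q{\left(w \right)} = 6 + 3 = 9$)
$b{\left(M,t \right)} = -1 + 9 M$
$\sqrt{b{\left(-63,7 \right)} + 15 \cdot 99} = \sqrt{\left(-1 + 9 \left(-63\right)\right) + 15 \cdot 99} = \sqrt{\left(-1 - 567\right) + 1485} = \sqrt{-568 + 1485} = \sqrt{917}$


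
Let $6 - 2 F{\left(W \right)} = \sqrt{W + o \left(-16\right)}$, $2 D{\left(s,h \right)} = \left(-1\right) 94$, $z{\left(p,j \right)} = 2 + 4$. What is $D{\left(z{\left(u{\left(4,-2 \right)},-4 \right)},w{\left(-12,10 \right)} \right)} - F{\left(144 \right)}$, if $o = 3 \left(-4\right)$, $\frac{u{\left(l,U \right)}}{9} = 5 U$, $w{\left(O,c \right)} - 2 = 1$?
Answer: $-50 + 2 \sqrt{21} \approx -40.835$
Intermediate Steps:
$w{\left(O,c \right)} = 3$ ($w{\left(O,c \right)} = 2 + 1 = 3$)
$u{\left(l,U \right)} = 45 U$ ($u{\left(l,U \right)} = 9 \cdot 5 U = 45 U$)
$z{\left(p,j \right)} = 6$
$o = -12$
$D{\left(s,h \right)} = -47$ ($D{\left(s,h \right)} = \frac{\left(-1\right) 94}{2} = \frac{1}{2} \left(-94\right) = -47$)
$F{\left(W \right)} = 3 - \frac{\sqrt{192 + W}}{2}$ ($F{\left(W \right)} = 3 - \frac{\sqrt{W - -192}}{2} = 3 - \frac{\sqrt{W + 192}}{2} = 3 - \frac{\sqrt{192 + W}}{2}$)
$D{\left(z{\left(u{\left(4,-2 \right)},-4 \right)},w{\left(-12,10 \right)} \right)} - F{\left(144 \right)} = -47 - \left(3 - \frac{\sqrt{192 + 144}}{2}\right) = -47 - \left(3 - \frac{\sqrt{336}}{2}\right) = -47 - \left(3 - \frac{4 \sqrt{21}}{2}\right) = -47 - \left(3 - 2 \sqrt{21}\right) = -50 + 2 \sqrt{21}$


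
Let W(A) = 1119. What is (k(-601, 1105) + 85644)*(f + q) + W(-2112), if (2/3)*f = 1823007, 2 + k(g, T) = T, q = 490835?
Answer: 559578094415/2 ≈ 2.7979e+11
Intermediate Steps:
k(g, T) = -2 + T
f = 5469021/2 (f = (3/2)*1823007 = 5469021/2 ≈ 2.7345e+6)
(k(-601, 1105) + 85644)*(f + q) + W(-2112) = ((-2 + 1105) + 85644)*(5469021/2 + 490835) + 1119 = (1103 + 85644)*(6450691/2) + 1119 = 86747*(6450691/2) + 1119 = 559578092177/2 + 1119 = 559578094415/2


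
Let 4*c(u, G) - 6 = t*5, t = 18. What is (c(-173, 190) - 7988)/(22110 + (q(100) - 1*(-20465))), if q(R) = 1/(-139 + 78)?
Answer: -242902/1298537 ≈ -0.18706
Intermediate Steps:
q(R) = -1/61 (q(R) = 1/(-61) = -1/61)
c(u, G) = 24 (c(u, G) = 3/2 + (18*5)/4 = 3/2 + (¼)*90 = 3/2 + 45/2 = 24)
(c(-173, 190) - 7988)/(22110 + (q(100) - 1*(-20465))) = (24 - 7988)/(22110 + (-1/61 - 1*(-20465))) = -7964/(22110 + (-1/61 + 20465)) = -7964/(22110 + 1248364/61) = -7964/2597074/61 = -7964*61/2597074 = -242902/1298537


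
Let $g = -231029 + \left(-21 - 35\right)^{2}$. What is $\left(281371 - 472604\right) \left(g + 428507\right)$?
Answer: $-38364017062$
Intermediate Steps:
$g = -227893$ ($g = -231029 + \left(-56\right)^{2} = -231029 + 3136 = -227893$)
$\left(281371 - 472604\right) \left(g + 428507\right) = \left(281371 - 472604\right) \left(-227893 + 428507\right) = \left(-191233\right) 200614 = -38364017062$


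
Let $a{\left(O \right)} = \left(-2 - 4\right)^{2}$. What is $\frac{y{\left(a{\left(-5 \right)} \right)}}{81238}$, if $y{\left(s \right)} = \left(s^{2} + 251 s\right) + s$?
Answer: $\frac{5184}{40619} \approx 0.12762$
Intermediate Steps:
$a{\left(O \right)} = 36$ ($a{\left(O \right)} = \left(-6\right)^{2} = 36$)
$y{\left(s \right)} = s^{2} + 252 s$
$\frac{y{\left(a{\left(-5 \right)} \right)}}{81238} = \frac{36 \left(252 + 36\right)}{81238} = 36 \cdot 288 \cdot \frac{1}{81238} = 10368 \cdot \frac{1}{81238} = \frac{5184}{40619}$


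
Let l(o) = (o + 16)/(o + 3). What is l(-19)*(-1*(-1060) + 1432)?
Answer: 1869/4 ≈ 467.25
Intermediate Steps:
l(o) = (16 + o)/(3 + o)
l(-19)*(-1*(-1060) + 1432) = ((16 - 19)/(3 - 19))*(-1*(-1060) + 1432) = (-3/(-16))*(1060 + 1432) = -1/16*(-3)*2492 = (3/16)*2492 = 1869/4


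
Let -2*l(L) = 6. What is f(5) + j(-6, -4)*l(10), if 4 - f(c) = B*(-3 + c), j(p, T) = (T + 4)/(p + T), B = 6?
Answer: -8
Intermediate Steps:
j(p, T) = (4 + T)/(T + p)
l(L) = -3 (l(L) = -1/2*6 = -3)
f(c) = 22 - 6*c (f(c) = 4 - 6*(-3 + c) = 4 - (-18 + 6*c) = 4 + (18 - 6*c) = 22 - 6*c)
f(5) + j(-6, -4)*l(10) = (22 - 6*5) + ((4 - 4)/(-4 - 6))*(-3) = (22 - 30) + (0/(-10))*(-3) = -8 - 1/10*0*(-3) = -8 + 0*(-3) = -8 + 0 = -8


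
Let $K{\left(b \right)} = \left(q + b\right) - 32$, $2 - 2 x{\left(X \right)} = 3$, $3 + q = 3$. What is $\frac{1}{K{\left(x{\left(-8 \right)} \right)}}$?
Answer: $- \frac{2}{65} \approx -0.030769$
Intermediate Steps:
$q = 0$ ($q = -3 + 3 = 0$)
$x{\left(X \right)} = - \frac{1}{2}$ ($x{\left(X \right)} = 1 - \frac{3}{2} = - \frac{1}{2}$)
$K{\left(b \right)} = -32 + b$ ($K{\left(b \right)} = \left(0 + b\right) - 32 = b - 32 = -32 + b$)
$\frac{1}{K{\left(x{\left(-8 \right)} \right)}} = \frac{1}{-32 - \frac{1}{2}} = \frac{1}{- \frac{65}{2}} = - \frac{2}{65}$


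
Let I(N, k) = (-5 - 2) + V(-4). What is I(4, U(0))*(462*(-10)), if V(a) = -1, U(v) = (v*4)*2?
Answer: 36960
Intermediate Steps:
U(v) = 8*v (U(v) = (4*v)*2 = 8*v)
I(N, k) = -8 (I(N, k) = (-5 - 2) - 1 = -7 - 1 = -8)
I(4, U(0))*(462*(-10)) = -3696*(-10) = -8*(-4620) = 36960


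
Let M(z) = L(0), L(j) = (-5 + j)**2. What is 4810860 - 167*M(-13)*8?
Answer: 4777460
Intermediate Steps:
M(z) = 25 (M(z) = (-5 + 0)**2 = (-5)**2 = 25)
4810860 - 167*M(-13)*8 = 4810860 - 167*25*8 = 4810860 - 4175*8 = 4810860 - 1*33400 = 4810860 - 33400 = 4777460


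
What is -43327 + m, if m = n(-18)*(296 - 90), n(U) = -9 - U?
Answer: -41473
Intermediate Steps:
m = 1854 (m = (-9 - 1*(-18))*(296 - 90) = (-9 + 18)*206 = 9*206 = 1854)
-43327 + m = -43327 + 1854 = -41473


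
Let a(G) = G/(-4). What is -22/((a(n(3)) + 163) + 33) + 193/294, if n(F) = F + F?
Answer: 62141/114366 ≈ 0.54335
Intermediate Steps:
n(F) = 2*F
a(G) = -G/4 (a(G) = G*(-¼) = -G/4)
-22/((a(n(3)) + 163) + 33) + 193/294 = -22/((-3/2 + 163) + 33) + 193/294 = -22/(323/2 + 33) + 193/294 = -22/389/2 + 193/294 = -22*2/389 + 193/294 = -44/389 + 193/294 = 62141/114366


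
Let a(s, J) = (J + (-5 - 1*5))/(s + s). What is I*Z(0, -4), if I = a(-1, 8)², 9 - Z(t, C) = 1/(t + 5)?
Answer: 44/5 ≈ 8.8000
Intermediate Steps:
Z(t, C) = 9 - 1/(5 + t) (Z(t, C) = 9 - 1/(t + 5) = 9 - 1/(5 + t))
a(s, J) = (-10 + J)/(2*s) (a(s, J) = (J + (-5 - 5))/((2*s)) = (J - 10)*(1/(2*s)) = (-10 + J)*(1/(2*s)) = (-10 + J)/(2*s))
I = 1 (I = ((½)*(-10 + 8)/(-1))² = ((½)*(-1)*(-2))² = 1² = 1)
I*Z(0, -4) = 1*((44 + 9*0)/(5 + 0)) = 1*((44 + 0)/5) = 1*((⅕)*44) = 1*(44/5) = 44/5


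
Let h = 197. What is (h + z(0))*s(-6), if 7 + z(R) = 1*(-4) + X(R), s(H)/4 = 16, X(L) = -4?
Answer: 11648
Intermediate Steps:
s(H) = 64 (s(H) = 4*16 = 64)
z(R) = -15 (z(R) = -7 + (1*(-4) - 4) = -7 + (-4 - 4) = -7 - 8 = -15)
(h + z(0))*s(-6) = (197 - 15)*64 = 182*64 = 11648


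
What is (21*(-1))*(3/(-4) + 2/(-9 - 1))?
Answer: 399/20 ≈ 19.950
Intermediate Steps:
(21*(-1))*(3/(-4) + 2/(-9 - 1)) = -21*(3*(-¼) + 2/(-10)) = -21*(-¾ + 2*(-⅒)) = -21*(-¾ - ⅕) = -21*(-19/20) = 399/20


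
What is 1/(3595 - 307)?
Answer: 1/3288 ≈ 0.00030414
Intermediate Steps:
1/(3595 - 307) = 1/3288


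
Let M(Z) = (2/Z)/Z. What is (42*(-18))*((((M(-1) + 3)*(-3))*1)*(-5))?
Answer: -56700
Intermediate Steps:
M(Z) = 2/Z²
(42*(-18))*((((M(-1) + 3)*(-3))*1)*(-5)) = (42*(-18))*((((2/(-1)² + 3)*(-3))*1)*(-5)) = -756*((2*1 + 3)*(-3))*1*(-5) = -756*((2 + 3)*(-3))*1*(-5) = -756*(5*(-3))*1*(-5) = -756*(-15*1)*(-5) = -(-11340)*(-5) = -756*75 = -56700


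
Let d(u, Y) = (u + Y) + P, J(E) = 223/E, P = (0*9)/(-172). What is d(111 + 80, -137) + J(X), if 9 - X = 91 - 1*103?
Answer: 1357/21 ≈ 64.619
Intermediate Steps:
X = 21 (X = 9 - (91 - 1*103) = 9 - (91 - 103) = 9 - 1*(-12) = 9 + 12 = 21)
P = 0 (P = 0*(-1/172) = 0)
d(u, Y) = Y + u (d(u, Y) = (u + Y) + 0 = (Y + u) + 0 = Y + u)
d(111 + 80, -137) + J(X) = (-137 + (111 + 80)) + 223/21 = (-137 + 191) + 223*(1/21) = 54 + 223/21 = 1357/21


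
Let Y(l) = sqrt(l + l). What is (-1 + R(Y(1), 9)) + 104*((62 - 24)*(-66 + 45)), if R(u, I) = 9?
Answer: -82984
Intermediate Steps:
Y(l) = sqrt(2)*sqrt(l) (Y(l) = sqrt(2*l) = sqrt(2)*sqrt(l))
(-1 + R(Y(1), 9)) + 104*((62 - 24)*(-66 + 45)) = (-1 + 9) + 104*((62 - 24)*(-66 + 45)) = 8 + 104*(38*(-21)) = 8 + 104*(-798) = 8 - 82992 = -82984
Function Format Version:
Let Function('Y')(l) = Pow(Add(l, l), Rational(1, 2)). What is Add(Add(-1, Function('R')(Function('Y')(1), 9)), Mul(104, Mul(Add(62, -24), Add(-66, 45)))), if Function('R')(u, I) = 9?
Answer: -82984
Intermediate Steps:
Function('Y')(l) = Mul(Pow(2, Rational(1, 2)), Pow(l, Rational(1, 2))) (Function('Y')(l) = Pow(Mul(2, l), Rational(1, 2)) = Mul(Pow(2, Rational(1, 2)), Pow(l, Rational(1, 2))))
Add(Add(-1, Function('R')(Function('Y')(1), 9)), Mul(104, Mul(Add(62, -24), Add(-66, 45)))) = Add(Add(-1, 9), Mul(104, Mul(Add(62, -24), Add(-66, 45)))) = Add(8, Mul(104, Mul(38, -21))) = Add(8, Mul(104, -798)) = Add(8, -82992) = -82984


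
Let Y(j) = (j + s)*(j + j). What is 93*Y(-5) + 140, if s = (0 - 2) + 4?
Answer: 2930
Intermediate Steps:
s = 2 (s = -2 + 4 = 2)
Y(j) = 2*j*(2 + j) (Y(j) = (j + 2)*(j + j) = (2 + j)*(2*j) = 2*j*(2 + j))
93*Y(-5) + 140 = 93*(2*(-5)*(2 - 5)) + 140 = 93*(2*(-5)*(-3)) + 140 = 93*30 + 140 = 2790 + 140 = 2930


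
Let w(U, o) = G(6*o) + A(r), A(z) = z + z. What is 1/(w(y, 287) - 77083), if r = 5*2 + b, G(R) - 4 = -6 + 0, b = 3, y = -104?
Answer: -1/77059 ≈ -1.2977e-5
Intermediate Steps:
G(R) = -2 (G(R) = 4 + (-6 + 0) = 4 - 6 = -2)
r = 13 (r = 5*2 + 3 = 10 + 3 = 13)
A(z) = 2*z
w(U, o) = 24 (w(U, o) = -2 + 2*13 = -2 + 26 = 24)
1/(w(y, 287) - 77083) = 1/(24 - 77083) = 1/(-77059) = -1/77059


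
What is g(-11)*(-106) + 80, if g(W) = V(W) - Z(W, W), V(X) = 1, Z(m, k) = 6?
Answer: 610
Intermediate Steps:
g(W) = -5 (g(W) = 1 - 1*6 = 1 - 6 = -5)
g(-11)*(-106) + 80 = -5*(-106) + 80 = 530 + 80 = 610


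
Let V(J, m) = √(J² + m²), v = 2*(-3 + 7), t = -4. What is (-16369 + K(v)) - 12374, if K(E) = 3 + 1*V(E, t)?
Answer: -28740 + 4*√5 ≈ -28731.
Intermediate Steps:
v = 8 (v = 2*4 = 8)
K(E) = 3 + √(16 + E²) (K(E) = 3 + 1*√(E² + (-4)²) = 3 + 1*√(E² + 16) = 3 + 1*√(16 + E²) = 3 + √(16 + E²))
(-16369 + K(v)) - 12374 = (-16369 + (3 + √(16 + 8²))) - 12374 = (-16369 + (3 + √(16 + 64))) - 12374 = (-16369 + (3 + √80)) - 12374 = (-16369 + (3 + 4*√5)) - 12374 = (-16366 + 4*√5) - 12374 = -28740 + 4*√5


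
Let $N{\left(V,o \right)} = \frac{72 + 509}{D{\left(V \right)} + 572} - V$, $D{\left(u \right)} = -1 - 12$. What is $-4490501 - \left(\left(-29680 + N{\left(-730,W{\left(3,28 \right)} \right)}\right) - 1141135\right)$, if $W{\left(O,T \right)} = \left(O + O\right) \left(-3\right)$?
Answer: $- \frac{1856113125}{559} \approx -3.3204 \cdot 10^{6}$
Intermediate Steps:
$D{\left(u \right)} = -13$ ($D{\left(u \right)} = -1 - 12 = -13$)
$W{\left(O,T \right)} = - 6 O$ ($W{\left(O,T \right)} = 2 O \left(-3\right) = - 6 O$)
$N{\left(V,o \right)} = \frac{581}{559} - V$ ($N{\left(V,o \right)} = \frac{72 + 509}{-13 + 572} - V = \frac{581}{559} - V$)
$-4490501 - \left(\left(-29680 + N{\left(-730,W{\left(3,28 \right)} \right)}\right) - 1141135\right) = -4490501 - \left(\left(-29680 + \left(\frac{581}{559} - -730\right)\right) - 1141135\right) = -4490501 - \left(\left(-29680 + \left(\frac{581}{559} + 730\right)\right) - 1141135\right) = -4490501 - \left(\left(-29680 + \frac{408651}{559}\right) - 1141135\right) = -4490501 - \left(- \frac{16182469}{559} - 1141135\right) = -4490501 - - \frac{654076934}{559} = -4490501 + \frac{654076934}{559} = - \frac{1856113125}{559}$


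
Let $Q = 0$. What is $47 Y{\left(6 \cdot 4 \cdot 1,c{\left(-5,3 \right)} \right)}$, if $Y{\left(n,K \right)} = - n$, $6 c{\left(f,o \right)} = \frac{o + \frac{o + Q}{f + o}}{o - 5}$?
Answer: $-1128$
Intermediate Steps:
$c{\left(f,o \right)} = \frac{o + \frac{o}{f + o}}{6 \left(-5 + o\right)}$ ($c{\left(f,o \right)} = \frac{\left(o + \frac{o + 0}{f + o}\right) \frac{1}{o - 5}}{6} = \frac{\left(o + \frac{o}{f + o}\right) \frac{1}{-5 + o}}{6} = \frac{\frac{1}{-5 + o} \left(o + \frac{o}{f + o}\right)}{6} = \frac{o + \frac{o}{f + o}}{6 \left(-5 + o\right)}$)
$47 Y{\left(6 \cdot 4 \cdot 1,c{\left(-5,3 \right)} \right)} = 47 \left(- 6 \cdot 4 \cdot 1\right) = 47 \left(- 24 \cdot 1\right) = 47 \left(\left(-1\right) 24\right) = 47 \left(-24\right) = -1128$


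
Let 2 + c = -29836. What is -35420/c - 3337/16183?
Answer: 236816227/241434177 ≈ 0.98087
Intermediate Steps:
c = -29838 (c = -2 - 29836 = -29838)
-35420/c - 3337/16183 = -35420/(-29838) - 3337/16183 = -35420*(-1/29838) - 3337*1/16183 = 17710/14919 - 3337/16183 = 236816227/241434177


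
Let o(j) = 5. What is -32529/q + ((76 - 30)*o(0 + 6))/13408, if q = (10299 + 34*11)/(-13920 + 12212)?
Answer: 372472329923/71551792 ≈ 5205.6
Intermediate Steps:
q = -10673/1708 (q = (10299 + 374)/(-1708) = 10673*(-1/1708) = -10673/1708 ≈ -6.2488)
-32529/q + ((76 - 30)*o(0 + 6))/13408 = -32529/(-10673/1708) + ((76 - 30)*5)/13408 = -32529*(-1708/10673) + (46*5)*(1/13408) = 55559532/10673 + 230*(1/13408) = 55559532/10673 + 115/6704 = 372472329923/71551792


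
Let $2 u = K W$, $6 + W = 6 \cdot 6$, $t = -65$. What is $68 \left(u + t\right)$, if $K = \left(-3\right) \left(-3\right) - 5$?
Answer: $-340$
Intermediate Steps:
$W = 30$ ($W = -6 + 6 \cdot 6 = -6 + 36 = 30$)
$K = 4$ ($K = 9 - 5 = 4$)
$u = 60$ ($u = \frac{4 \cdot 30}{2} = \frac{1}{2} \cdot 120 = 60$)
$68 \left(u + t\right) = 68 \left(60 - 65\right) = 68 \left(-5\right) = -340$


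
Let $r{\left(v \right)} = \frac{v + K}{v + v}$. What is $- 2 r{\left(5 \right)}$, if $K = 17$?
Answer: $- \frac{22}{5} \approx -4.4$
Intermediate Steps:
$r{\left(v \right)} = \frac{17 + v}{2 v}$ ($r{\left(v \right)} = \frac{v + 17}{v + v} = \frac{17 + v}{2 v}$)
$- 2 r{\left(5 \right)} = - 2 \frac{17 + 5}{2 \cdot 5} = - 2 \cdot \frac{1}{2} \cdot \frac{1}{5} \cdot 22 = \left(-2\right) \frac{11}{5} = - \frac{22}{5}$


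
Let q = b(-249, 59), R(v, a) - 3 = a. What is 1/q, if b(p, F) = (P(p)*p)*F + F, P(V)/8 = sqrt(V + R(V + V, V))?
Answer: 1/115887309179 + 5976*I*sqrt(55)/115887309179 ≈ 8.6291e-12 + 3.8243e-7*I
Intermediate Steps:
R(v, a) = 3 + a
P(V) = 8*sqrt(3 + 2*V) (P(V) = 8*sqrt(V + (3 + V)) = 8*sqrt(3 + 2*V))
b(p, F) = F + 8*F*p*sqrt(3 + 2*p) (b(p, F) = ((8*sqrt(3 + 2*p))*p)*F + F = (8*p*sqrt(3 + 2*p))*F + F = 8*F*p*sqrt(3 + 2*p) + F = F + 8*F*p*sqrt(3 + 2*p))
q = 59 - 352584*I*sqrt(55) (q = 59*(1 + 8*(-249)*sqrt(3 + 2*(-249))) = 59*(1 + 8*(-249)*sqrt(3 - 498)) = 59*(1 + 8*(-249)*sqrt(-495)) = 59*(1 + 8*(-249)*(3*I*sqrt(55))) = 59*(1 - 5976*I*sqrt(55)) = 59 - 352584*I*sqrt(55) ≈ 59.0 - 2.6148e+6*I)
1/q = 1/(59 - 352584*I*sqrt(55))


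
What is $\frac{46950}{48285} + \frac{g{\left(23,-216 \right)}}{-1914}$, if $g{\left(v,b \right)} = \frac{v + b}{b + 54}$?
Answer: $\frac{11148179}{11472516} \approx 0.97173$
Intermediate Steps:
$g{\left(v,b \right)} = \frac{b + v}{54 + b}$
$\frac{46950}{48285} + \frac{g{\left(23,-216 \right)}}{-1914} = \frac{46950}{48285} + \frac{\frac{1}{54 - 216} \left(-216 + 23\right)}{-1914} = 46950 \cdot \frac{1}{48285} + \frac{1}{-162} \left(-193\right) \left(- \frac{1}{1914}\right) = \frac{3130}{3219} + \left(- \frac{1}{162}\right) \left(-193\right) \left(- \frac{1}{1914}\right) = \frac{3130}{3219} + \frac{193}{162} \left(- \frac{1}{1914}\right) = \frac{3130}{3219} - \frac{193}{310068} = \frac{11148179}{11472516}$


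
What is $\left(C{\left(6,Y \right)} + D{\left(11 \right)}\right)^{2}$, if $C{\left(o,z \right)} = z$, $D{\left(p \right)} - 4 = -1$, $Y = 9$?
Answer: $144$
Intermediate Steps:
$D{\left(p \right)} = 3$ ($D{\left(p \right)} = 4 - 1 = 3$)
$\left(C{\left(6,Y \right)} + D{\left(11 \right)}\right)^{2} = \left(9 + 3\right)^{2} = 12^{2} = 144$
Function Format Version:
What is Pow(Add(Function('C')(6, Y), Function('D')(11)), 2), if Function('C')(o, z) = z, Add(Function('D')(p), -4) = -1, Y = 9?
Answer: 144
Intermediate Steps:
Function('D')(p) = 3 (Function('D')(p) = Add(4, -1) = 3)
Pow(Add(Function('C')(6, Y), Function('D')(11)), 2) = Pow(Add(9, 3), 2) = Pow(12, 2) = 144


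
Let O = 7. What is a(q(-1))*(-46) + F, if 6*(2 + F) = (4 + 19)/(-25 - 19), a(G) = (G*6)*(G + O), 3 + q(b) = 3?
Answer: -551/264 ≈ -2.0871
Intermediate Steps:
q(b) = 0 (q(b) = -3 + 3 = 0)
a(G) = 6*G*(7 + G) (a(G) = (G*6)*(G + 7) = (6*G)*(7 + G) = 6*G*(7 + G))
F = -551/264 (F = -2 + ((4 + 19)/(-25 - 19))/6 = -2 + (23/(-44))/6 = -2 + (23*(-1/44))/6 = -2 + (⅙)*(-23/44) = -2 - 23/264 = -551/264 ≈ -2.0871)
a(q(-1))*(-46) + F = (6*0*(7 + 0))*(-46) - 551/264 = (6*0*7)*(-46) - 551/264 = 0*(-46) - 551/264 = 0 - 551/264 = -551/264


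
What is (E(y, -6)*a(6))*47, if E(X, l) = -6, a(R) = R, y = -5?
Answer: -1692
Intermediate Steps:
(E(y, -6)*a(6))*47 = -6*6*47 = -36*47 = -1692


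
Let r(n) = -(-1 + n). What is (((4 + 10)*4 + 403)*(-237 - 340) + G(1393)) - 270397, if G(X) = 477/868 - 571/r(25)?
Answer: -2787403151/5208 ≈ -5.3522e+5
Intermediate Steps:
r(n) = 1 - n
G(X) = 126769/5208 (G(X) = 477/868 - 571/(1 - 1*25) = 477*(1/868) - 571/(1 - 25) = 477/868 - 571/(-24) = 477/868 - 571*(-1/24) = 477/868 + 571/24 = 126769/5208)
(((4 + 10)*4 + 403)*(-237 - 340) + G(1393)) - 270397 = (((4 + 10)*4 + 403)*(-237 - 340) + 126769/5208) - 270397 = ((14*4 + 403)*(-577) + 126769/5208) - 270397 = ((56 + 403)*(-577) + 126769/5208) - 270397 = (459*(-577) + 126769/5208) - 270397 = (-264843 + 126769/5208) - 270397 = -1379175575/5208 - 270397 = -2787403151/5208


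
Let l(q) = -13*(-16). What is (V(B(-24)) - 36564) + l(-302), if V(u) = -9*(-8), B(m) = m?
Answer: -36284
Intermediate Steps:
V(u) = 72
l(q) = 208
(V(B(-24)) - 36564) + l(-302) = (72 - 36564) + 208 = -36492 + 208 = -36284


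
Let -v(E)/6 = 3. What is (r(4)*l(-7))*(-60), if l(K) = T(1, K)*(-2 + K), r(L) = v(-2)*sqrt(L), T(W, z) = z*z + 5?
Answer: -1049760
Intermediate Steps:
T(W, z) = 5 + z**2 (T(W, z) = z**2 + 5 = 5 + z**2)
v(E) = -18 (v(E) = -6*3 = -18)
r(L) = -18*sqrt(L)
l(K) = (-2 + K)*(5 + K**2) (l(K) = (5 + K**2)*(-2 + K) = (-2 + K)*(5 + K**2))
(r(4)*l(-7))*(-60) = ((-18*sqrt(4))*((-2 - 7)*(5 + (-7)**2)))*(-60) = ((-18*2)*(-9*(5 + 49)))*(-60) = -(-324)*54*(-60) = -36*(-486)*(-60) = 17496*(-60) = -1049760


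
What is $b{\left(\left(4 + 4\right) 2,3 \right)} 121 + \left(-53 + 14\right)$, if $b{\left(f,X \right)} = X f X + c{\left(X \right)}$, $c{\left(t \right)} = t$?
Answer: $17748$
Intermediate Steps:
$b{\left(f,X \right)} = X + f X^{2}$ ($b{\left(f,X \right)} = X f X + X = f X^{2} + X = X + f X^{2}$)
$b{\left(\left(4 + 4\right) 2,3 \right)} 121 + \left(-53 + 14\right) = 3 \left(1 + 3 \left(4 + 4\right) 2\right) 121 + \left(-53 + 14\right) = 3 \left(1 + 3 \cdot 8 \cdot 2\right) 121 - 39 = 3 \left(1 + 3 \cdot 16\right) 121 - 39 = 3 \left(1 + 48\right) 121 - 39 = 3 \cdot 49 \cdot 121 - 39 = 147 \cdot 121 - 39 = 17787 - 39 = 17748$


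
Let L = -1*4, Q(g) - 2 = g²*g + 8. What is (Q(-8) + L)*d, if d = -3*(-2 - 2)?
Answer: -6072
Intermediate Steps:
Q(g) = 10 + g³ (Q(g) = 2 + (g²*g + 8) = 2 + (g³ + 8) = 2 + (8 + g³) = 10 + g³)
L = -4
d = 12 (d = -3*(-4) = 12)
(Q(-8) + L)*d = ((10 + (-8)³) - 4)*12 = ((10 - 512) - 4)*12 = (-502 - 4)*12 = -506*12 = -6072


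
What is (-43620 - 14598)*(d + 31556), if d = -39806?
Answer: 480298500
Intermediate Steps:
(-43620 - 14598)*(d + 31556) = (-43620 - 14598)*(-39806 + 31556) = -58218*(-8250) = 480298500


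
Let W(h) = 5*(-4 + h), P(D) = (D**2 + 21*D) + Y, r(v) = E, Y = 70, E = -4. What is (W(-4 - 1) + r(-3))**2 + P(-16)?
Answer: 2391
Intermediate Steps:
r(v) = -4
P(D) = 70 + D**2 + 21*D (P(D) = (D**2 + 21*D) + 70 = 70 + D**2 + 21*D)
W(h) = -20 + 5*h
(W(-4 - 1) + r(-3))**2 + P(-16) = ((-20 + 5*(-4 - 1)) - 4)**2 + (70 + (-16)**2 + 21*(-16)) = ((-20 + 5*(-5)) - 4)**2 + (70 + 256 - 336) = ((-20 - 25) - 4)**2 - 10 = (-45 - 4)**2 - 10 = (-49)**2 - 10 = 2401 - 10 = 2391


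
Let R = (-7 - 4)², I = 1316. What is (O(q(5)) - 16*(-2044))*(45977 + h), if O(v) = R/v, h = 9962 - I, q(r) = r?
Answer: 8938562343/5 ≈ 1.7877e+9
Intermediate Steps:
R = 121 (R = (-11)² = 121)
h = 8646 (h = 9962 - 1*1316 = 9962 - 1316 = 8646)
O(v) = 121/v
(O(q(5)) - 16*(-2044))*(45977 + h) = (121/5 - 16*(-2044))*(45977 + 8646) = (121*(⅕) + 32704)*54623 = (121/5 + 32704)*54623 = (163641/5)*54623 = 8938562343/5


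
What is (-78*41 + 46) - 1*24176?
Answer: -27328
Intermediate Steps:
(-78*41 + 46) - 1*24176 = (-3198 + 46) - 24176 = -3152 - 24176 = -27328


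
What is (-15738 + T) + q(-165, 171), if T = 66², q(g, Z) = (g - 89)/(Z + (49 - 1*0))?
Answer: -1252147/110 ≈ -11383.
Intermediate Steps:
q(g, Z) = (-89 + g)/(49 + Z) (q(g, Z) = (-89 + g)/(Z + (49 + 0)) = (-89 + g)/(Z + 49) = (-89 + g)/(49 + Z))
T = 4356
(-15738 + T) + q(-165, 171) = (-15738 + 4356) + (-89 - 165)/(49 + 171) = -11382 - 254/220 = -11382 + (1/220)*(-254) = -11382 - 127/110 = -1252147/110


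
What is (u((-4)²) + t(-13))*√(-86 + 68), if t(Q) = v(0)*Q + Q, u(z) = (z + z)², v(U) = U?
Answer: 3033*I*√2 ≈ 4289.3*I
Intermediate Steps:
u(z) = 4*z² (u(z) = (2*z)² = 4*z²)
t(Q) = Q (t(Q) = 0*Q + Q = 0 + Q = Q)
(u((-4)²) + t(-13))*√(-86 + 68) = (4*((-4)²)² - 13)*√(-86 + 68) = (4*16² - 13)*√(-18) = (4*256 - 13)*(3*I*√2) = (1024 - 13)*(3*I*√2) = 1011*(3*I*√2) = 3033*I*√2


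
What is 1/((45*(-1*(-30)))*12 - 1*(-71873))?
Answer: 1/88073 ≈ 1.1354e-5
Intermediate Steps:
1/((45*(-1*(-30)))*12 - 1*(-71873)) = 1/((45*30)*12 + 71873) = 1/(1350*12 + 71873) = 1/(16200 + 71873) = 1/88073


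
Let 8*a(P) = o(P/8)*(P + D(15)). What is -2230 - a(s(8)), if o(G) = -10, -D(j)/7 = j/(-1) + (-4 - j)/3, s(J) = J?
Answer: -6100/3 ≈ -2033.3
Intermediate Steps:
D(j) = 28/3 + 28*j/3 (D(j) = -7*(j/(-1) + (-4 - j)/3) = -7*(j*(-1) + (-4 - j)*(1/3)) = -7*(-j + (-4/3 - j/3)) = -7*(-4/3 - 4*j/3) = 28/3 + 28*j/3)
a(P) = -560/3 - 5*P/4 (a(P) = (-10*(P + (28/3 + (28/3)*15)))/8 = (-10*(P + (28/3 + 140)))/8 = (-10*(P + 448/3))/8 = (-10*(448/3 + P))/8 = (-4480/3 - 10*P)/8 = -560/3 - 5*P/4)
-2230 - a(s(8)) = -2230 - (-560/3 - 5/4*8) = -2230 - (-560/3 - 10) = -2230 - 1*(-590/3) = -2230 + 590/3 = -6100/3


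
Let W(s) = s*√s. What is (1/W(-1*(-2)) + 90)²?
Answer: (360 + √2)²/16 ≈ 8163.8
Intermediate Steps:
W(s) = s^(3/2)
(1/W(-1*(-2)) + 90)² = (1/((-1*(-2))^(3/2)) + 90)² = (1/(2^(3/2)) + 90)² = (1/(2*√2) + 90)² = (√2/4 + 90)² = (90 + √2/4)²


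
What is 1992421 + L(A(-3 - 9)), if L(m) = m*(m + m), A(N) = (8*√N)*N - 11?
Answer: 1771479 + 8448*I*√3 ≈ 1.7715e+6 + 14632.0*I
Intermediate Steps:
A(N) = -11 + 8*N^(3/2) (A(N) = 8*N^(3/2) - 11 = -11 + 8*N^(3/2))
L(m) = 2*m² (L(m) = m*(2*m) = 2*m²)
1992421 + L(A(-3 - 9)) = 1992421 + 2*(-11 + 8*(-3 - 9)^(3/2))² = 1992421 + 2*(-11 + 8*(-12)^(3/2))² = 1992421 + 2*(-11 + 8*(-24*I*√3))² = 1992421 + 2*(-11 - 192*I*√3)²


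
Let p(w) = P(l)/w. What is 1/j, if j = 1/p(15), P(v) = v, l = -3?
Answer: -⅕ ≈ -0.20000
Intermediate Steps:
p(w) = -3/w
j = -5 (j = 1/(-3/15) = 1/(-3*1/15) = 1/(-⅕) = -5)
1/j = 1/(-5) = -⅕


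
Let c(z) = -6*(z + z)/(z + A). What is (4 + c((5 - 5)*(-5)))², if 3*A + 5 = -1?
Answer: 16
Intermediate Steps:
A = -2 (A = -5/3 + (⅓)*(-1) = -5/3 - ⅓ = -2)
c(z) = -12*z/(-2 + z) (c(z) = -6*(z + z)/(z - 2) = -6*2*z/(-2 + z) = -12*z/(-2 + z))
(4 + c((5 - 5)*(-5)))² = (4 - 12*(5 - 5)*(-5)/(-2 + (5 - 5)*(-5)))² = (4 - 12*0*(-5)/(-2 + 0*(-5)))² = (4 - 12*0/(-2 + 0))² = (4 - 12*0/(-2))² = (4 - 12*0*(-½))² = (4 + 0)² = 4² = 16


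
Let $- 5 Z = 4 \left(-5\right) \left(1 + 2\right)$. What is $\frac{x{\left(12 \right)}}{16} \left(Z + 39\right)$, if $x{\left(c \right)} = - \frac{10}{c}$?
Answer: $- \frac{85}{32} \approx -2.6563$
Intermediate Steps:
$Z = 12$ ($Z = - \frac{4 \left(-5\right) \left(1 + 2\right)}{5} = - \frac{\left(-20\right) 3}{5} = \left(- \frac{1}{5}\right) \left(-60\right) = 12$)
$\frac{x{\left(12 \right)}}{16} \left(Z + 39\right) = \frac{\left(-10\right) \frac{1}{12}}{16} \left(12 + 39\right) = \left(-10\right) \frac{1}{12} \cdot \frac{1}{16} \cdot 51 = \left(- \frac{5}{6}\right) \frac{1}{16} \cdot 51 = \left(- \frac{5}{96}\right) 51 = - \frac{85}{32}$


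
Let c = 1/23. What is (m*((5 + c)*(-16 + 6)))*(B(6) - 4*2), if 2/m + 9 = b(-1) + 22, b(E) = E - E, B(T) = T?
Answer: 4640/299 ≈ 15.518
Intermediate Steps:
b(E) = 0
c = 1/23 ≈ 0.043478
m = 2/13 (m = 2/(-9 + (0 + 22)) = 2/(-9 + 22) = 2/13 ≈ 0.15385)
(m*((5 + c)*(-16 + 6)))*(B(6) - 4*2) = (2*((5 + 1/23)*(-16 + 6))/13)*(6 - 4*2) = (2*((116/23)*(-10))/13)*(6 - 8) = ((2/13)*(-1160/23))*(-2) = -2320/299*(-2) = 4640/299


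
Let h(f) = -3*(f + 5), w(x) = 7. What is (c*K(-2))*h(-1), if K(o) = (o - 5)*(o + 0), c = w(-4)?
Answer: -1176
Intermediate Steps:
c = 7
h(f) = -15 - 3*f (h(f) = -3*(5 + f) = -15 - 3*f)
K(o) = o*(-5 + o) (K(o) = (-5 + o)*o = o*(-5 + o))
(c*K(-2))*h(-1) = (7*(-2*(-5 - 2)))*(-15 - 3*(-1)) = (7*(-2*(-7)))*(-15 + 3) = (7*14)*(-12) = 98*(-12) = -1176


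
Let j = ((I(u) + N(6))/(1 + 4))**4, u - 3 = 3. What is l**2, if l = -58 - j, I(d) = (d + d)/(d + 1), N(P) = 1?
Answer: 7598011099898041/2251875390625 ≈ 3374.1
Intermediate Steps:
u = 6 (u = 3 + 3 = 6)
I(d) = 2*d/(1 + d) (I(d) = (2*d)/(1 + d) = 2*d/(1 + d))
j = 130321/1500625 (j = ((2*6/(1 + 6) + 1)/(1 + 4))**4 = ((2*6/7 + 1)/5)**4 = ((2*6*(1/7) + 1)*(1/5))**4 = ((12/7 + 1)*(1/5))**4 = ((19/7)*(1/5))**4 = (19/35)**4 = 130321/1500625 ≈ 0.086844)
l = -87166571/1500625 (l = -58 - 1*130321/1500625 = -58 - 130321/1500625 = -87166571/1500625 ≈ -58.087)
l**2 = (-87166571/1500625)**2 = 7598011099898041/2251875390625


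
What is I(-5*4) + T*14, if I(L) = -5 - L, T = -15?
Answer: -195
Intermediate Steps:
I(-5*4) + T*14 = (-5 - (-5)*4) - 15*14 = (-5 - 1*(-20)) - 210 = (-5 + 20) - 210 = 15 - 210 = -195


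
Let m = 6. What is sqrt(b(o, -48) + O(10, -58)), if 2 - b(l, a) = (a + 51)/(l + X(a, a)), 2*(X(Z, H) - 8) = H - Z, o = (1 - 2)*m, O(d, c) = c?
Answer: I*sqrt(230)/2 ≈ 7.5829*I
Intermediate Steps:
o = -6 (o = (1 - 2)*6 = -1*6 = -6)
X(Z, H) = 8 + H/2 - Z/2 (X(Z, H) = 8 + (H - Z)/2 = 8 + (H/2 - Z/2) = 8 + H/2 - Z/2)
b(l, a) = 2 - (51 + a)/(8 + l) (b(l, a) = 2 - (a + 51)/(l + (8 + a/2 - a/2)) = 2 - (51 + a)/(l + 8) = 2 - (51 + a)/(8 + l))
sqrt(b(o, -48) + O(10, -58)) = sqrt((-35 - 1*(-48) + 2*(-6))/(8 - 6) - 58) = sqrt((-35 + 48 - 12)/2 - 58) = sqrt((1/2)*1 - 58) = sqrt(1/2 - 58) = sqrt(-115/2) = I*sqrt(230)/2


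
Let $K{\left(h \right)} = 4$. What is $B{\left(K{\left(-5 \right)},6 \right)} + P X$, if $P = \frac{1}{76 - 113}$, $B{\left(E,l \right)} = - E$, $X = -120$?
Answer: $- \frac{28}{37} \approx -0.75676$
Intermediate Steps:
$P = - \frac{1}{37}$ ($P = \frac{1}{-37} = - \frac{1}{37} \approx -0.027027$)
$B{\left(K{\left(-5 \right)},6 \right)} + P X = \left(-1\right) 4 - - \frac{120}{37} = -4 + \frac{120}{37} = - \frac{28}{37}$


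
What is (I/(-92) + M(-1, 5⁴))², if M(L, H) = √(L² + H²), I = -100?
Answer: 206641779/529 + 50*√390626/23 ≈ 3.9199e+5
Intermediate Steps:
M(L, H) = √(H² + L²)
(I/(-92) + M(-1, 5⁴))² = (-100/(-92) + √((5⁴)² + (-1)²))² = (-100*(-1/92) + √(625² + 1))² = (25/23 + √(390625 + 1))² = (25/23 + √390626)²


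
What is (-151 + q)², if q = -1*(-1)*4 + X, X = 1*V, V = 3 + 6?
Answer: 19044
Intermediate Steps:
V = 9
X = 9 (X = 1*9 = 9)
q = 13 (q = -1*(-1)*4 + 9 = 1*4 + 9 = 4 + 9 = 13)
(-151 + q)² = (-151 + 13)² = (-138)² = 19044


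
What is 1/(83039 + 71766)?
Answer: 1/154805 ≈ 6.4597e-6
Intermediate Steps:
1/(83039 + 71766) = 1/154805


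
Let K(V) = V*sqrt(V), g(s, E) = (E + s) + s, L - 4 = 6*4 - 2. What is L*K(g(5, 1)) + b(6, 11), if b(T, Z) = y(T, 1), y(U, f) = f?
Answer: 1 + 286*sqrt(11) ≈ 949.55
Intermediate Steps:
b(T, Z) = 1
L = 26 (L = 4 + (6*4 - 2) = 4 + (24 - 2) = 4 + 22 = 26)
g(s, E) = E + 2*s
K(V) = V**(3/2)
L*K(g(5, 1)) + b(6, 11) = 26*(1 + 2*5)**(3/2) + 1 = 26*(1 + 10)**(3/2) + 1 = 26*11**(3/2) + 1 = 26*(11*sqrt(11)) + 1 = 286*sqrt(11) + 1 = 1 + 286*sqrt(11)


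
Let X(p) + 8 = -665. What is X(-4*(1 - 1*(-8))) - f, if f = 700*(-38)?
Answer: 25927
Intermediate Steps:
X(p) = -673 (X(p) = -8 - 665 = -673)
f = -26600
X(-4*(1 - 1*(-8))) - f = -673 - 1*(-26600) = -673 + 26600 = 25927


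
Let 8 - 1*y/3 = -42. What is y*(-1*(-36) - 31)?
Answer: 750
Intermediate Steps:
y = 150 (y = 24 - 3*(-42) = 24 + 126 = 150)
y*(-1*(-36) - 31) = 150*(-1*(-36) - 31) = 150*(36 - 31) = 150*5 = 750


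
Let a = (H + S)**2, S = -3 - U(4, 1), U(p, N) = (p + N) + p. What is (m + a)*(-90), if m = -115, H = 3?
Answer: 3060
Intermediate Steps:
U(p, N) = N + 2*p (U(p, N) = (N + p) + p = N + 2*p)
S = -12 (S = -3 - (1 + 2*4) = -3 - (1 + 8) = -3 - 1*9 = -3 - 9 = -12)
a = 81 (a = (3 - 12)**2 = (-9)**2 = 81)
(m + a)*(-90) = (-115 + 81)*(-90) = -34*(-90) = 3060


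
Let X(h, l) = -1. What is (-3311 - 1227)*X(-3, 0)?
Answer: 4538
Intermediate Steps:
(-3311 - 1227)*X(-3, 0) = (-3311 - 1227)*(-1) = -4538*(-1) = 4538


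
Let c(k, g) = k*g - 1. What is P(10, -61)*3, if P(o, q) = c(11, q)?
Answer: -2016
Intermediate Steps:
c(k, g) = -1 + g*k (c(k, g) = g*k - 1 = -1 + g*k)
P(o, q) = -1 + 11*q (P(o, q) = -1 + q*11 = -1 + 11*q)
P(10, -61)*3 = (-1 + 11*(-61))*3 = (-1 - 671)*3 = -672*3 = -2016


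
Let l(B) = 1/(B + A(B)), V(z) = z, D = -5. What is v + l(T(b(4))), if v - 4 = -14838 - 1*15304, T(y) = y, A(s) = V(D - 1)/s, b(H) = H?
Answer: -150688/5 ≈ -30138.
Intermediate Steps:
A(s) = -6/s (A(s) = (-5 - 1)/s = -6/s)
v = -30138 (v = 4 + (-14838 - 1*15304) = 4 + (-14838 - 15304) = 4 - 30142 = -30138)
l(B) = 1/(B - 6/B)
v + l(T(b(4))) = -30138 + 4/(-6 + 4²) = -30138 + 4/(-6 + 16) = -30138 + 4/10 = -30138 + 4*(⅒) = -30138 + ⅖ = -150688/5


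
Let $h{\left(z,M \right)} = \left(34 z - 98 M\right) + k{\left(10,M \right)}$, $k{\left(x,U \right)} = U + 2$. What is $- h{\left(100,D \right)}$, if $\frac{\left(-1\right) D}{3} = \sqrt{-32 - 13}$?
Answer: $-3402 - 873 i \sqrt{5} \approx -3402.0 - 1952.1 i$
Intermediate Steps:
$D = - 9 i \sqrt{5}$ ($D = - 3 \sqrt{-32 - 13} = - 3 \sqrt{-45} = - 3 \cdot 3 i \sqrt{5} = - 9 i \sqrt{5} \approx - 20.125 i$)
$k{\left(x,U \right)} = 2 + U$
$h{\left(z,M \right)} = 2 - 97 M + 34 z$ ($h{\left(z,M \right)} = \left(34 z - 98 M\right) + \left(2 + M\right) = \left(- 98 M + 34 z\right) + \left(2 + M\right) = 2 - 97 M + 34 z$)
$- h{\left(100,D \right)} = - (2 - 97 \left(- 9 i \sqrt{5}\right) + 34 \cdot 100) = - (2 + 873 i \sqrt{5} + 3400) = - (3402 + 873 i \sqrt{5}) = -3402 - 873 i \sqrt{5}$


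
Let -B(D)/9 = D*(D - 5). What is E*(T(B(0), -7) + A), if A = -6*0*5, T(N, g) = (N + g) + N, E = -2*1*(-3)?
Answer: -42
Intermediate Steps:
B(D) = -9*D*(-5 + D) (B(D) = -9*D*(D - 5) = -9*D*(-5 + D))
E = 6 (E = -2*(-3) = 6)
T(N, g) = g + 2*N
A = 0 (A = 0*5 = 0)
E*(T(B(0), -7) + A) = 6*((-7 + 2*(9*0*(5 - 1*0))) + 0) = 6*((-7 + 2*(9*0*(5 + 0))) + 0) = 6*((-7 + 2*(9*0*5)) + 0) = 6*((-7 + 2*0) + 0) = 6*((-7 + 0) + 0) = 6*(-7 + 0) = 6*(-7) = -42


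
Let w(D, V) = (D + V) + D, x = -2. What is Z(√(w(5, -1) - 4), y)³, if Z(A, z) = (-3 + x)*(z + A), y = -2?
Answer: 4750 - 2125*√5 ≈ -1.6445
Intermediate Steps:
w(D, V) = V + 2*D
Z(A, z) = -5*A - 5*z (Z(A, z) = (-3 - 2)*(z + A) = -5*(A + z) = -5*A - 5*z)
Z(√(w(5, -1) - 4), y)³ = (-5*√((-1 + 2*5) - 4) - 5*(-2))³ = (-5*√((-1 + 10) - 4) + 10)³ = (-5*√(9 - 4) + 10)³ = (-5*√5 + 10)³ = (10 - 5*√5)³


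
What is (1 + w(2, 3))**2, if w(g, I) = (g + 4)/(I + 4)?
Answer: 169/49 ≈ 3.4490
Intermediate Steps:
w(g, I) = (4 + g)/(4 + I)
(1 + w(2, 3))**2 = (1 + (4 + 2)/(4 + 3))**2 = (1 + 6/7)**2 = (13/7)**2 = 169/49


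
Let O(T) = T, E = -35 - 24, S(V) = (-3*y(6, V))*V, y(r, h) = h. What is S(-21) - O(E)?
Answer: -1264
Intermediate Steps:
S(V) = -3*V² (S(V) = (-3*V)*V = -3*V²)
E = -59
S(-21) - O(E) = -3*(-21)² - 1*(-59) = -3*441 + 59 = -1323 + 59 = -1264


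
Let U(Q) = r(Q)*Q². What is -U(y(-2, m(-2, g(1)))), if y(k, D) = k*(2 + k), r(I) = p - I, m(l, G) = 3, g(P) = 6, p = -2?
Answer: 0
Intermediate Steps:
r(I) = -2 - I
U(Q) = Q²*(-2 - Q) (U(Q) = (-2 - Q)*Q² = Q²*(-2 - Q))
-U(y(-2, m(-2, g(1)))) = -(-2*(2 - 2))²*(-2 - (-2)*(2 - 2)) = -(-2*0)²*(-2 - (-2)*0) = -0²*(-2 - 1*0) = -0*(-2 + 0) = -0*(-2) = -1*0 = 0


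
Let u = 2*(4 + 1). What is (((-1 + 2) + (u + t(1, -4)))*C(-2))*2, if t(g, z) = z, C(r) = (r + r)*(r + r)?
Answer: 224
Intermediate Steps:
C(r) = 4*r² (C(r) = (2*r)*(2*r) = 4*r²)
u = 10 (u = 2*5 = 10)
(((-1 + 2) + (u + t(1, -4)))*C(-2))*2 = (((-1 + 2) + (10 - 4))*(4*(-2)²))*2 = ((1 + 6)*(4*4))*2 = (7*16)*2 = 112*2 = 224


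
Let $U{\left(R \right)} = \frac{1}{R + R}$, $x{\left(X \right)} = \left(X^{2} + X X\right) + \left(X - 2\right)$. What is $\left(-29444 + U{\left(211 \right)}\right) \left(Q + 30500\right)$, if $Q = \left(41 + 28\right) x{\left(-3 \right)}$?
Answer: $- \frac{390119247699}{422} \approx -9.2445 \cdot 10^{8}$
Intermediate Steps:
$x{\left(X \right)} = -2 + X + 2 X^{2}$ ($x{\left(X \right)} = \left(X^{2} + X^{2}\right) + \left(-2 + X\right) = 2 X^{2} + \left(-2 + X\right) = -2 + X + 2 X^{2}$)
$Q = 897$ ($Q = \left(41 + 28\right) \left(-2 - 3 + 2 \left(-3\right)^{2}\right) = 69 \left(-2 - 3 + 2 \cdot 9\right) = 69 \left(-2 - 3 + 18\right) = 69 \cdot 13 = 897$)
$U{\left(R \right)} = \frac{1}{2 R}$
$\left(-29444 + U{\left(211 \right)}\right) \left(Q + 30500\right) = \left(-29444 + \frac{1}{2 \cdot 211}\right) \left(897 + 30500\right) = \left(-29444 + \frac{1}{2} \cdot \frac{1}{211}\right) 31397 = \left(-29444 + \frac{1}{422}\right) 31397 = \left(- \frac{12425367}{422}\right) 31397 = - \frac{390119247699}{422}$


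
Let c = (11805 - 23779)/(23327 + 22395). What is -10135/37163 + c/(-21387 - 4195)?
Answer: -5927030588889/21734041080626 ≈ -0.27271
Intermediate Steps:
c = -5987/22861 (c = -11974/45722 = -11974*1/45722 = -5987/22861 ≈ -0.26189)
-10135/37163 + c/(-21387 - 4195) = -10135/37163 - 5987/(22861*(-21387 - 4195)) = -10135*1/37163 - 5987/22861/(-25582) = -10135/37163 - 5987/22861*(-1/25582) = -10135/37163 + 5987/584830102 = -5927030588889/21734041080626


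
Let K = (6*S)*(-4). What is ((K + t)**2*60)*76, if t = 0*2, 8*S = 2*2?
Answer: 656640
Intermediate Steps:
S = 1/2 (S = (2*2)/8 = (1/8)*4 = 1/2 ≈ 0.50000)
K = -12 (K = (6*(1/2))*(-4) = 3*(-4) = -12)
t = 0
((K + t)**2*60)*76 = ((-12 + 0)**2*60)*76 = ((-12)**2*60)*76 = (144*60)*76 = 8640*76 = 656640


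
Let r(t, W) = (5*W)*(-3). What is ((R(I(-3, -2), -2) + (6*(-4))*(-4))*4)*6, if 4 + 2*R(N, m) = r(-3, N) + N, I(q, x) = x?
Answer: 2592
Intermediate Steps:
r(t, W) = -15*W
R(N, m) = -2 - 7*N (R(N, m) = -2 + (-15*N + N)/2 = -2 + (-14*N)/2 = -2 - 7*N)
((R(I(-3, -2), -2) + (6*(-4))*(-4))*4)*6 = (((-2 - 7*(-2)) + (6*(-4))*(-4))*4)*6 = (((-2 + 14) - 24*(-4))*4)*6 = ((12 + 96)*4)*6 = (108*4)*6 = 432*6 = 2592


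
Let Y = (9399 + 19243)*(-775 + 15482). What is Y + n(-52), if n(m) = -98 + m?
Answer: 421237744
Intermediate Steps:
Y = 421237894 (Y = 28642*14707 = 421237894)
Y + n(-52) = 421237894 + (-98 - 52) = 421237894 - 150 = 421237744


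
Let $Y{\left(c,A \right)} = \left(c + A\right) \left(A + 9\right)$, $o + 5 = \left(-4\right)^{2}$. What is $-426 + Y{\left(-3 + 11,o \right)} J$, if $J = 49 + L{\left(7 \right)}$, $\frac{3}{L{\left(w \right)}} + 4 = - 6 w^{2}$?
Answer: $\frac{2710336}{149} \approx 18190.0$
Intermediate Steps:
$L{\left(w \right)} = \frac{3}{-4 - 6 w^{2}}$
$o = 11$ ($o = -5 + \left(-4\right)^{2} = -5 + 16 = 11$)
$Y{\left(c,A \right)} = \left(9 + A\right) \left(A + c\right)$ ($Y{\left(c,A \right)} = \left(A + c\right) \left(9 + A\right) = \left(9 + A\right) \left(A + c\right)$)
$J = \frac{14599}{298}$ ($J = 49 - \frac{3}{4 + 6 \cdot 7^{2}} = 49 - \frac{3}{4 + 6 \cdot 49} = 49 - \frac{3}{4 + 294} = 49 - \frac{3}{298} = \frac{14599}{298} \approx 48.99$)
$-426 + Y{\left(-3 + 11,o \right)} J = -426 + \left(11^{2} + 9 \cdot 11 + 9 \left(-3 + 11\right) + 11 \left(-3 + 11\right)\right) \frac{14599}{298} = -426 + \left(121 + 99 + 9 \cdot 8 + 11 \cdot 8\right) \frac{14599}{298} = -426 + \left(121 + 99 + 72 + 88\right) \frac{14599}{298} = -426 + 380 \cdot \frac{14599}{298} = -426 + \frac{2773810}{149} = \frac{2710336}{149}$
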